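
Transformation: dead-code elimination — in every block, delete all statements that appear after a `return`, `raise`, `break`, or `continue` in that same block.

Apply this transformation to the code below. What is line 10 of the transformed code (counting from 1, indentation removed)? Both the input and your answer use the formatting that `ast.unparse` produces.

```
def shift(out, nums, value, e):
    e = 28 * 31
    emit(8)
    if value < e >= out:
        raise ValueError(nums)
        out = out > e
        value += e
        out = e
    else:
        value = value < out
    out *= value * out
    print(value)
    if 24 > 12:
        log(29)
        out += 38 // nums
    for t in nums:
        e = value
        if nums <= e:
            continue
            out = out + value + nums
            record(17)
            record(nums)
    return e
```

Transformed code:
def shift(out, nums, value, e):
    e = 28 * 31
    emit(8)
    if value < e >= out:
        raise ValueError(nums)
    else:
        value = value < out
    out *= value * out
    print(value)
    if 24 > 12:
        log(29)
        out += 38 // nums
    for t in nums:
        e = value
        if nums <= e:
            continue
    return e

if 24 > 12:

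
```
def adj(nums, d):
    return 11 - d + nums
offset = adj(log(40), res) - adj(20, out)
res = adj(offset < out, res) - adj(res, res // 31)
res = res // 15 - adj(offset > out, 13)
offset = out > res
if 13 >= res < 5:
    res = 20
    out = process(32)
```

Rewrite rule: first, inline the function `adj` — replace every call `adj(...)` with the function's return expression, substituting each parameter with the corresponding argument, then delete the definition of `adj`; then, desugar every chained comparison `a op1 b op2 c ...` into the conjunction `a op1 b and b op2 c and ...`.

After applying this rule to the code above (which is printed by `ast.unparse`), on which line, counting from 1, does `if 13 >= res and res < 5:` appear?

Transformed code:
offset = 11 - res + log(40) - (11 - out + 20)
res = 11 - res + (offset < out) - (11 - res // 31 + res)
res = res // 15 - (11 - 13 + (offset > out))
offset = out > res
if 13 >= res and res < 5:
    res = 20
    out = process(32)

5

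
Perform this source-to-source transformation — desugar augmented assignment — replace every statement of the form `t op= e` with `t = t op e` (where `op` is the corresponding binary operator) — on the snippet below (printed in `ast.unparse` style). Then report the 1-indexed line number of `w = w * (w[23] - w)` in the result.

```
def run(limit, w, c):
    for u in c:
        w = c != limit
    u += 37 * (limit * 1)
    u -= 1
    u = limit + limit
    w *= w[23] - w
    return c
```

Transformed code:
def run(limit, w, c):
    for u in c:
        w = c != limit
    u = u + 37 * (limit * 1)
    u = u - 1
    u = limit + limit
    w = w * (w[23] - w)
    return c

7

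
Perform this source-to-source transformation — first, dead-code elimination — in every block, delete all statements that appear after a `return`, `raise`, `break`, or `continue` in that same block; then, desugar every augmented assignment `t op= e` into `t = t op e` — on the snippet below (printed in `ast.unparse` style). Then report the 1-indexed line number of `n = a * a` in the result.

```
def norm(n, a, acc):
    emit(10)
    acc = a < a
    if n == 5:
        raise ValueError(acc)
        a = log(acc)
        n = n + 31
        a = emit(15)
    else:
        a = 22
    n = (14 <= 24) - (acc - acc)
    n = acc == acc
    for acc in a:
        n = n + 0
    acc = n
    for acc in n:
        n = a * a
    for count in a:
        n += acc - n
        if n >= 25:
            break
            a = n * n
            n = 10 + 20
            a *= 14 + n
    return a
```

Transformed code:
def norm(n, a, acc):
    emit(10)
    acc = a < a
    if n == 5:
        raise ValueError(acc)
    else:
        a = 22
    n = (14 <= 24) - (acc - acc)
    n = acc == acc
    for acc in a:
        n = n + 0
    acc = n
    for acc in n:
        n = a * a
    for count in a:
        n = n + (acc - n)
        if n >= 25:
            break
    return a

14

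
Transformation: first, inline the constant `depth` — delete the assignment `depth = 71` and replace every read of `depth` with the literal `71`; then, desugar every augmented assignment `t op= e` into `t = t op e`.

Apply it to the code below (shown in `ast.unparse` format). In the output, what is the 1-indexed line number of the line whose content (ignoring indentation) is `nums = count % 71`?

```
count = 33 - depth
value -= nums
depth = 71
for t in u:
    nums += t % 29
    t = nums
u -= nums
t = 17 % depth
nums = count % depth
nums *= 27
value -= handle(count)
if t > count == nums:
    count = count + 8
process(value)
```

Transformed code:
count = 33 - 71
value = value - nums
for t in u:
    nums = nums + t % 29
    t = nums
u = u - nums
t = 17 % 71
nums = count % 71
nums = nums * 27
value = value - handle(count)
if t > count == nums:
    count = count + 8
process(value)

8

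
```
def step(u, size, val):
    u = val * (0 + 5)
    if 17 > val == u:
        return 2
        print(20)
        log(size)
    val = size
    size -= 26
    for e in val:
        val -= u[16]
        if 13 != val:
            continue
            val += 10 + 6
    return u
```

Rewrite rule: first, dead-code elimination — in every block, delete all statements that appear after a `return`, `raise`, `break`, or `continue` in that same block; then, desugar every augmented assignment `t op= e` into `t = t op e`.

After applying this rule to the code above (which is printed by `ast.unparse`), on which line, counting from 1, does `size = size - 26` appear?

6

Transformed code:
def step(u, size, val):
    u = val * (0 + 5)
    if 17 > val == u:
        return 2
    val = size
    size = size - 26
    for e in val:
        val = val - u[16]
        if 13 != val:
            continue
    return u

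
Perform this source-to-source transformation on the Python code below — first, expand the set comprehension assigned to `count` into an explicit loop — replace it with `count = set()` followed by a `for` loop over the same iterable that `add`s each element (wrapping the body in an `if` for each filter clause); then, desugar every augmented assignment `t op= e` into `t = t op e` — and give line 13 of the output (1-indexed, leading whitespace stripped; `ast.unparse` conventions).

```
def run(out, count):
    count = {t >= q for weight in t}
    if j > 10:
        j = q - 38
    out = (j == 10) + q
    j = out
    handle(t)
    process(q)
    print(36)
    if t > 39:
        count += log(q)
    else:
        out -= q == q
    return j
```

count = count + log(q)

Transformed code:
def run(out, count):
    count = set()
    for weight in t:
        count.add(t >= q)
    if j > 10:
        j = q - 38
    out = (j == 10) + q
    j = out
    handle(t)
    process(q)
    print(36)
    if t > 39:
        count = count + log(q)
    else:
        out = out - (q == q)
    return j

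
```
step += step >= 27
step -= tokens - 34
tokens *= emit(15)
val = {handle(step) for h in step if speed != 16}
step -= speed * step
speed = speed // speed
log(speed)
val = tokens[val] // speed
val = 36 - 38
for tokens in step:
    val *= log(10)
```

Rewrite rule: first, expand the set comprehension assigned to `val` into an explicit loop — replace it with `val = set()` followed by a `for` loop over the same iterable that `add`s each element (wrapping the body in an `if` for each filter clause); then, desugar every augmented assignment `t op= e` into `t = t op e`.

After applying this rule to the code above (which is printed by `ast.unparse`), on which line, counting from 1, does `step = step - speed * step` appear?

8

Transformed code:
step = step + (step >= 27)
step = step - (tokens - 34)
tokens = tokens * emit(15)
val = set()
for h in step:
    if speed != 16:
        val.add(handle(step))
step = step - speed * step
speed = speed // speed
log(speed)
val = tokens[val] // speed
val = 36 - 38
for tokens in step:
    val = val * log(10)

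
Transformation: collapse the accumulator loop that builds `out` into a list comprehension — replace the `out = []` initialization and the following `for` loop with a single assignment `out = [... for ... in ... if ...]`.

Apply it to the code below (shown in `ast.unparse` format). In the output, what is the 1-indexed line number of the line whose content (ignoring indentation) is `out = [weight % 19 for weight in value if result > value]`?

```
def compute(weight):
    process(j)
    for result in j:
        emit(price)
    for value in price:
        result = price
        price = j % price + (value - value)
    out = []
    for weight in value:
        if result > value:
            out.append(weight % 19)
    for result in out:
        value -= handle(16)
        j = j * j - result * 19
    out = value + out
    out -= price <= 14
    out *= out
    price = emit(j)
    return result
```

8

Transformed code:
def compute(weight):
    process(j)
    for result in j:
        emit(price)
    for value in price:
        result = price
        price = j % price + (value - value)
    out = [weight % 19 for weight in value if result > value]
    for result in out:
        value -= handle(16)
        j = j * j - result * 19
    out = value + out
    out -= price <= 14
    out *= out
    price = emit(j)
    return result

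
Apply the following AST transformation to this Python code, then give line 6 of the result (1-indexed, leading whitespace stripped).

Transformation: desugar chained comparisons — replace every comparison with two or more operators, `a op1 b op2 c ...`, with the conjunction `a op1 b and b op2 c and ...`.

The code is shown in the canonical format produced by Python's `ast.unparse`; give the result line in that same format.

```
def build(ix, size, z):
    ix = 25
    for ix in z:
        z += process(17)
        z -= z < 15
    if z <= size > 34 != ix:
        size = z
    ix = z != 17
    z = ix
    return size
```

if z <= size and size > 34 and (34 != ix):

Transformed code:
def build(ix, size, z):
    ix = 25
    for ix in z:
        z += process(17)
        z -= z < 15
    if z <= size and size > 34 and (34 != ix):
        size = z
    ix = z != 17
    z = ix
    return size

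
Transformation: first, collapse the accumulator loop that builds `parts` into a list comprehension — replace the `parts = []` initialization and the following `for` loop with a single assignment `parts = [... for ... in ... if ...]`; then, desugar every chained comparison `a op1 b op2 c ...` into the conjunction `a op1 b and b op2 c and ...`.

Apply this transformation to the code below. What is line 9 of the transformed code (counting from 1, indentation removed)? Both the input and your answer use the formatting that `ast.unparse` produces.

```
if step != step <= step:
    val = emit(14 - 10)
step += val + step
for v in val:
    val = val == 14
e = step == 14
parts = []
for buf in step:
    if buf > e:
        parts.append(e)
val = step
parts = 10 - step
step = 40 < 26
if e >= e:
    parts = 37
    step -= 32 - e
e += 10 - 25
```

parts = 10 - step

Transformed code:
if step != step and step <= step:
    val = emit(14 - 10)
step += val + step
for v in val:
    val = val == 14
e = step == 14
parts = [e for buf in step if buf > e]
val = step
parts = 10 - step
step = 40 < 26
if e >= e:
    parts = 37
    step -= 32 - e
e += 10 - 25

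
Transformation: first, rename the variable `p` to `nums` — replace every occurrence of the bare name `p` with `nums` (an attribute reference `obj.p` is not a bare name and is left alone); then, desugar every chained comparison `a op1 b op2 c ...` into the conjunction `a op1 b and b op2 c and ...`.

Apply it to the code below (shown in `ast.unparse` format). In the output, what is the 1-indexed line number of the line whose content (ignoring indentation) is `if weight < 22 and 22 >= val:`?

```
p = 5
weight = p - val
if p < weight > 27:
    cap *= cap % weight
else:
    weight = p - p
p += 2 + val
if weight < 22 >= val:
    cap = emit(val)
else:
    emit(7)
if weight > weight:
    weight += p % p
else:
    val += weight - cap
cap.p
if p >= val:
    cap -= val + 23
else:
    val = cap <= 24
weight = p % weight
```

8

Transformed code:
nums = 5
weight = nums - val
if nums < weight and weight > 27:
    cap *= cap % weight
else:
    weight = nums - nums
nums += 2 + val
if weight < 22 and 22 >= val:
    cap = emit(val)
else:
    emit(7)
if weight > weight:
    weight += nums % nums
else:
    val += weight - cap
cap.p
if nums >= val:
    cap -= val + 23
else:
    val = cap <= 24
weight = nums % weight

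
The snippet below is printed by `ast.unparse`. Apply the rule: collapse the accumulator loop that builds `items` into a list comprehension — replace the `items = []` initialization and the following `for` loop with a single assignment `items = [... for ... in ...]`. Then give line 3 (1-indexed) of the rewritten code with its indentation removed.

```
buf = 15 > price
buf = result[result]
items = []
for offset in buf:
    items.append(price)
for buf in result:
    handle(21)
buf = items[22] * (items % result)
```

Transformed code:
buf = 15 > price
buf = result[result]
items = [price for offset in buf]
for buf in result:
    handle(21)
buf = items[22] * (items % result)

items = [price for offset in buf]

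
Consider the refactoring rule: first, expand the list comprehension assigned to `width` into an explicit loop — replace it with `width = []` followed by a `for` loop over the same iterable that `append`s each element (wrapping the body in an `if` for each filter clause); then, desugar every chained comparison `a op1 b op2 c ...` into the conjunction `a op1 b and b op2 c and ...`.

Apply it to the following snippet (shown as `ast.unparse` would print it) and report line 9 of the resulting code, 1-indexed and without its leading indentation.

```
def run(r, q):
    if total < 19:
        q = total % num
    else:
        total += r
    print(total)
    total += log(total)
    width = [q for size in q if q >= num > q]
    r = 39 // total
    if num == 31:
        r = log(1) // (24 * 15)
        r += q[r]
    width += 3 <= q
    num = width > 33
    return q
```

for size in q:

Transformed code:
def run(r, q):
    if total < 19:
        q = total % num
    else:
        total += r
    print(total)
    total += log(total)
    width = []
    for size in q:
        if q >= num and num > q:
            width.append(q)
    r = 39 // total
    if num == 31:
        r = log(1) // (24 * 15)
        r += q[r]
    width += 3 <= q
    num = width > 33
    return q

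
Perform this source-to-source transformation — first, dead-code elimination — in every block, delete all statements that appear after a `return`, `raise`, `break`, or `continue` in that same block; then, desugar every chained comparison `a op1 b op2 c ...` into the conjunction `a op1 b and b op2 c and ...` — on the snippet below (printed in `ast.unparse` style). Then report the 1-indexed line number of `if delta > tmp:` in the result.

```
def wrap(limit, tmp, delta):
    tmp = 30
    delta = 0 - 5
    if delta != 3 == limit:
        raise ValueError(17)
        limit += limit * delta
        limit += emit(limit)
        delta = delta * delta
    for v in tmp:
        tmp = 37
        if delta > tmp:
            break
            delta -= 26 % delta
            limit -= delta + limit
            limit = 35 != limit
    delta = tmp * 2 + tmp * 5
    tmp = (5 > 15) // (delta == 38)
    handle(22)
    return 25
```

8

Transformed code:
def wrap(limit, tmp, delta):
    tmp = 30
    delta = 0 - 5
    if delta != 3 and 3 == limit:
        raise ValueError(17)
    for v in tmp:
        tmp = 37
        if delta > tmp:
            break
    delta = tmp * 2 + tmp * 5
    tmp = (5 > 15) // (delta == 38)
    handle(22)
    return 25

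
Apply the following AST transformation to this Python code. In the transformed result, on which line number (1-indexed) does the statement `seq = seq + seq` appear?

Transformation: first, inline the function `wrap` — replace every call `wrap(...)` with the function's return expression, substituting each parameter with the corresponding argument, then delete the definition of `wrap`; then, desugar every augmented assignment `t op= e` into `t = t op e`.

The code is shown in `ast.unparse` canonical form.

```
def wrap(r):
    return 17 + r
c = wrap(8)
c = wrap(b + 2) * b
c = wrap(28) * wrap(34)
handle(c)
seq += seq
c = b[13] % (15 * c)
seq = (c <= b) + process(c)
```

5

Transformed code:
c = 17 + 8
c = (17 + (b + 2)) * b
c = (17 + 28) * (17 + 34)
handle(c)
seq = seq + seq
c = b[13] % (15 * c)
seq = (c <= b) + process(c)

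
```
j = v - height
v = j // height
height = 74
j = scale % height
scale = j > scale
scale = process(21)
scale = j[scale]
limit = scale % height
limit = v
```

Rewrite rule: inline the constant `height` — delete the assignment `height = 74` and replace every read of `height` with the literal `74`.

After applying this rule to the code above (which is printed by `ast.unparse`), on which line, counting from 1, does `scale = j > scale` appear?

Transformed code:
j = v - 74
v = j // 74
j = scale % 74
scale = j > scale
scale = process(21)
scale = j[scale]
limit = scale % 74
limit = v

4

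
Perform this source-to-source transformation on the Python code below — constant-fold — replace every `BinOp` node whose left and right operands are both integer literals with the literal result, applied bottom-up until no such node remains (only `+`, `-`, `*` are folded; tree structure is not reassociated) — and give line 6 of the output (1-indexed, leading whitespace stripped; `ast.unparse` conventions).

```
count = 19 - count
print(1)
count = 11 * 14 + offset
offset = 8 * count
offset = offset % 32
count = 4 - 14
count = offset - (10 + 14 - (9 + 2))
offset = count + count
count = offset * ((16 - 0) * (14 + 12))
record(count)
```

count = -10

Transformed code:
count = 19 - count
print(1)
count = 154 + offset
offset = 8 * count
offset = offset % 32
count = -10
count = offset - 13
offset = count + count
count = offset * 416
record(count)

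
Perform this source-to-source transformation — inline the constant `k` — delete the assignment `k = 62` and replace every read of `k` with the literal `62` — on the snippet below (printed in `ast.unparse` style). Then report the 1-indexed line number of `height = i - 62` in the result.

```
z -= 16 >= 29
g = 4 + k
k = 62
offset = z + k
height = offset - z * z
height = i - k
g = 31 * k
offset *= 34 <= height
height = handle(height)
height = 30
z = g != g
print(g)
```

Transformed code:
z -= 16 >= 29
g = 4 + 62
offset = z + 62
height = offset - z * z
height = i - 62
g = 31 * 62
offset *= 34 <= height
height = handle(height)
height = 30
z = g != g
print(g)

5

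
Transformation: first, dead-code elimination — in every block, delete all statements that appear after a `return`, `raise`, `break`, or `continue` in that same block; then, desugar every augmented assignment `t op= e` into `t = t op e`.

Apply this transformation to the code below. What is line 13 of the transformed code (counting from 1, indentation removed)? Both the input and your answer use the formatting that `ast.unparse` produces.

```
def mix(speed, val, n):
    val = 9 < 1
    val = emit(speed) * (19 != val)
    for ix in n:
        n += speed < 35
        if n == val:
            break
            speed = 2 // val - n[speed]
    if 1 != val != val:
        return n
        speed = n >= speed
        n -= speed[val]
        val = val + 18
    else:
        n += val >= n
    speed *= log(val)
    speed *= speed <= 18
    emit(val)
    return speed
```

Transformed code:
def mix(speed, val, n):
    val = 9 < 1
    val = emit(speed) * (19 != val)
    for ix in n:
        n = n + (speed < 35)
        if n == val:
            break
    if 1 != val != val:
        return n
    else:
        n = n + (val >= n)
    speed = speed * log(val)
    speed = speed * (speed <= 18)
    emit(val)
    return speed

speed = speed * (speed <= 18)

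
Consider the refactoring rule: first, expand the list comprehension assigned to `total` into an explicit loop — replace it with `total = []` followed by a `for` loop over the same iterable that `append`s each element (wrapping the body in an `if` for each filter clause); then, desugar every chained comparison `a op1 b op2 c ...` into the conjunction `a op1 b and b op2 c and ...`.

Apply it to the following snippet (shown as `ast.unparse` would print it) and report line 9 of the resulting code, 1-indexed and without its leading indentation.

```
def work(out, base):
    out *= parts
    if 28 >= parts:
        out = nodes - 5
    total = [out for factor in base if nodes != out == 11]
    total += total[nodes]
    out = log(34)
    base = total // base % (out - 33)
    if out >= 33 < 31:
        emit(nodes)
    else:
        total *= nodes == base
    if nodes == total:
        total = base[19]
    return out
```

total += total[nodes]

Transformed code:
def work(out, base):
    out *= parts
    if 28 >= parts:
        out = nodes - 5
    total = []
    for factor in base:
        if nodes != out and out == 11:
            total.append(out)
    total += total[nodes]
    out = log(34)
    base = total // base % (out - 33)
    if out >= 33 and 33 < 31:
        emit(nodes)
    else:
        total *= nodes == base
    if nodes == total:
        total = base[19]
    return out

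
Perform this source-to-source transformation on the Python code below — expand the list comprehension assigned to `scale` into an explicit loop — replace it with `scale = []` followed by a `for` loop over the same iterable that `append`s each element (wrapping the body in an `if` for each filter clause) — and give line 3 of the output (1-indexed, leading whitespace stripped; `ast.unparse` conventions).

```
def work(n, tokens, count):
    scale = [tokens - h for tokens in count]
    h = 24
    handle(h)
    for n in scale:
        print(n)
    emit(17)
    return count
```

Transformed code:
def work(n, tokens, count):
    scale = []
    for tokens in count:
        scale.append(tokens - h)
    h = 24
    handle(h)
    for n in scale:
        print(n)
    emit(17)
    return count

for tokens in count:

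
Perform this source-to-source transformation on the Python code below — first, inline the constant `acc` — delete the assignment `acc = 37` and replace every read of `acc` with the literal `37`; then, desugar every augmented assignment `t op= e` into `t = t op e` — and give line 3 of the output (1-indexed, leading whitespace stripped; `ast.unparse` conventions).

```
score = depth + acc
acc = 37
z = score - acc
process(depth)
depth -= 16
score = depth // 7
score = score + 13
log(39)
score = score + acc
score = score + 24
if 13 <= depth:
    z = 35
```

Transformed code:
score = depth + 37
z = score - 37
process(depth)
depth = depth - 16
score = depth // 7
score = score + 13
log(39)
score = score + 37
score = score + 24
if 13 <= depth:
    z = 35

process(depth)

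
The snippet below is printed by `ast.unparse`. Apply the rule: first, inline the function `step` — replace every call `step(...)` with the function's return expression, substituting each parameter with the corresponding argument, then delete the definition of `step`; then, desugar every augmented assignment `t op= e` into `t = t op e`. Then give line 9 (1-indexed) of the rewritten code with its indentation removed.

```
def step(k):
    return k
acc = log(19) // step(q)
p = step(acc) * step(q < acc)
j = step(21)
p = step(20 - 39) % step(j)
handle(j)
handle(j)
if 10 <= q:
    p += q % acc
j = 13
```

Transformed code:
acc = log(19) // q
p = acc * (q < acc)
j = 21
p = (20 - 39) % j
handle(j)
handle(j)
if 10 <= q:
    p = p + q % acc
j = 13

j = 13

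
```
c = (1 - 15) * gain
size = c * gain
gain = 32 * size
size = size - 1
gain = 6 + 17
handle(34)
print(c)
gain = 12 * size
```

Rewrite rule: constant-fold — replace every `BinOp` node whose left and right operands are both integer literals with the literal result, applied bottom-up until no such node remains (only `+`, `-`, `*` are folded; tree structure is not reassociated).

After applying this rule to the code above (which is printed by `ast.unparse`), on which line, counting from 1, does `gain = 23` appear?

Transformed code:
c = -14 * gain
size = c * gain
gain = 32 * size
size = size - 1
gain = 23
handle(34)
print(c)
gain = 12 * size

5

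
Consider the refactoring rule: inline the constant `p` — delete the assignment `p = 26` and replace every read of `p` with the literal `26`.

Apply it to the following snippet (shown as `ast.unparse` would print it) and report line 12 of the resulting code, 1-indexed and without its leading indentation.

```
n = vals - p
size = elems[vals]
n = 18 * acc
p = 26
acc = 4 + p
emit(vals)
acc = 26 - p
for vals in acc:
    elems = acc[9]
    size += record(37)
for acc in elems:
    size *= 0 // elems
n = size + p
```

n = size + 26

Transformed code:
n = vals - 26
size = elems[vals]
n = 18 * acc
acc = 4 + 26
emit(vals)
acc = 26 - 26
for vals in acc:
    elems = acc[9]
    size += record(37)
for acc in elems:
    size *= 0 // elems
n = size + 26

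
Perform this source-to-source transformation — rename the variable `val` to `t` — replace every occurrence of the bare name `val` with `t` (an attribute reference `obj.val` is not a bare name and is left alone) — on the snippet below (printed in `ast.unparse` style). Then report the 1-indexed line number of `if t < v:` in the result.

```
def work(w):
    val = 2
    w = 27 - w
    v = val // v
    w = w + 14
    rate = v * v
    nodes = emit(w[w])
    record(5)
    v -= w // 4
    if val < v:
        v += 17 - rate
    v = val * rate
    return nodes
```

Transformed code:
def work(w):
    t = 2
    w = 27 - w
    v = t // v
    w = w + 14
    rate = v * v
    nodes = emit(w[w])
    record(5)
    v -= w // 4
    if t < v:
        v += 17 - rate
    v = t * rate
    return nodes

10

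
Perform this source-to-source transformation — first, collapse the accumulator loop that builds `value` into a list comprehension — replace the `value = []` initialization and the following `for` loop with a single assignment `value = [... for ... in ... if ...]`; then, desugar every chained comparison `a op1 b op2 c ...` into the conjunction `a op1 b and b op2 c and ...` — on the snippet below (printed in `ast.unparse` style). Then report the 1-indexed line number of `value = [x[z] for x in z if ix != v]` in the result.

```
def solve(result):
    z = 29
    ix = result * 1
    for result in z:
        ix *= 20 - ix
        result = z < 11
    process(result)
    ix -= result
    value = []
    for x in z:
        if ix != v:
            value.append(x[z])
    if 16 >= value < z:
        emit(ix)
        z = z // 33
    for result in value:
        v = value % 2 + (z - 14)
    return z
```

9

Transformed code:
def solve(result):
    z = 29
    ix = result * 1
    for result in z:
        ix *= 20 - ix
        result = z < 11
    process(result)
    ix -= result
    value = [x[z] for x in z if ix != v]
    if 16 >= value and value < z:
        emit(ix)
        z = z // 33
    for result in value:
        v = value % 2 + (z - 14)
    return z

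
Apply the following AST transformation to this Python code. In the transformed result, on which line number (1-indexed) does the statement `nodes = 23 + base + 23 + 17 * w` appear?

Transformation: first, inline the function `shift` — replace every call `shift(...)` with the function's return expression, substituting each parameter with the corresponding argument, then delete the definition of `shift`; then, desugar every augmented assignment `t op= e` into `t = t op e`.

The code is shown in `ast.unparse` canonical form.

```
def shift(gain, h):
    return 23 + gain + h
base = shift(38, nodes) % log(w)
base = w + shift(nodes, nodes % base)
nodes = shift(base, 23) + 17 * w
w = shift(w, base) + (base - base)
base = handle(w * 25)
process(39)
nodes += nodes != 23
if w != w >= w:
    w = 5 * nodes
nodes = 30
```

Transformed code:
base = (23 + 38 + nodes) % log(w)
base = w + (23 + nodes + nodes % base)
nodes = 23 + base + 23 + 17 * w
w = 23 + w + base + (base - base)
base = handle(w * 25)
process(39)
nodes = nodes + (nodes != 23)
if w != w >= w:
    w = 5 * nodes
nodes = 30

3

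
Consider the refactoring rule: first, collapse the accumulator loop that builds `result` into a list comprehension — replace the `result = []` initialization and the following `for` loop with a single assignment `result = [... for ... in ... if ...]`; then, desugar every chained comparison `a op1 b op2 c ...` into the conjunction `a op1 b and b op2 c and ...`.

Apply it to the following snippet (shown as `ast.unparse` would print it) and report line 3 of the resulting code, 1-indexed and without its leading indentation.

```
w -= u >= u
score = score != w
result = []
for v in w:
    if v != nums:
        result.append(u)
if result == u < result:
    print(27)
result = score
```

result = [u for v in w if v != nums]

Transformed code:
w -= u >= u
score = score != w
result = [u for v in w if v != nums]
if result == u and u < result:
    print(27)
result = score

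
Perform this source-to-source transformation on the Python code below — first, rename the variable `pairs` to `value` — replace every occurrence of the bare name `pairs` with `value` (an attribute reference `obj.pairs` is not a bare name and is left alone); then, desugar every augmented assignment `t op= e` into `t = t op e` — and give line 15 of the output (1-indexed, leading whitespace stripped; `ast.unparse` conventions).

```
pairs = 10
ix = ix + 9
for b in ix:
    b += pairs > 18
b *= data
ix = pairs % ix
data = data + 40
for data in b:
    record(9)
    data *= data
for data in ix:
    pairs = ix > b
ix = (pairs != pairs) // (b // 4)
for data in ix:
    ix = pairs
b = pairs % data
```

Transformed code:
value = 10
ix = ix + 9
for b in ix:
    b = b + (value > 18)
b = b * data
ix = value % ix
data = data + 40
for data in b:
    record(9)
    data = data * data
for data in ix:
    value = ix > b
ix = (value != value) // (b // 4)
for data in ix:
    ix = value
b = value % data

ix = value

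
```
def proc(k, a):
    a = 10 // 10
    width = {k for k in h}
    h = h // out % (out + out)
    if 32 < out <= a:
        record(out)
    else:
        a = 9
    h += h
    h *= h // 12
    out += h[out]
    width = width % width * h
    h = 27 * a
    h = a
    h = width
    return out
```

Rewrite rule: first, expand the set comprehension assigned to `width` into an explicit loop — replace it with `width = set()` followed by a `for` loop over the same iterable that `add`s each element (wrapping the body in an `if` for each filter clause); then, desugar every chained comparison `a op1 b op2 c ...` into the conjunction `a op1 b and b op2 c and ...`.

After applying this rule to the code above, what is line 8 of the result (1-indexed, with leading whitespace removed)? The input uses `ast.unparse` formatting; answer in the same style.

record(out)

Transformed code:
def proc(k, a):
    a = 10 // 10
    width = set()
    for k in h:
        width.add(k)
    h = h // out % (out + out)
    if 32 < out and out <= a:
        record(out)
    else:
        a = 9
    h += h
    h *= h // 12
    out += h[out]
    width = width % width * h
    h = 27 * a
    h = a
    h = width
    return out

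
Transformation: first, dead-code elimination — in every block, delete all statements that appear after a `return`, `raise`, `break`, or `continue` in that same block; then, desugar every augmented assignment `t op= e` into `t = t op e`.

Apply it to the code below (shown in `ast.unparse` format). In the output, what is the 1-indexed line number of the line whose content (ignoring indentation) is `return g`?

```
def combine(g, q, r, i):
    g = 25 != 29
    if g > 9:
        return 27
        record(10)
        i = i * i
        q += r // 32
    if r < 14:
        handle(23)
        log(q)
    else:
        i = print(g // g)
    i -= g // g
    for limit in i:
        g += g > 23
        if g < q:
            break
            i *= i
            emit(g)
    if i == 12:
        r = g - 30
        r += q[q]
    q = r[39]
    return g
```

Transformed code:
def combine(g, q, r, i):
    g = 25 != 29
    if g > 9:
        return 27
    if r < 14:
        handle(23)
        log(q)
    else:
        i = print(g // g)
    i = i - g // g
    for limit in i:
        g = g + (g > 23)
        if g < q:
            break
    if i == 12:
        r = g - 30
        r = r + q[q]
    q = r[39]
    return g

19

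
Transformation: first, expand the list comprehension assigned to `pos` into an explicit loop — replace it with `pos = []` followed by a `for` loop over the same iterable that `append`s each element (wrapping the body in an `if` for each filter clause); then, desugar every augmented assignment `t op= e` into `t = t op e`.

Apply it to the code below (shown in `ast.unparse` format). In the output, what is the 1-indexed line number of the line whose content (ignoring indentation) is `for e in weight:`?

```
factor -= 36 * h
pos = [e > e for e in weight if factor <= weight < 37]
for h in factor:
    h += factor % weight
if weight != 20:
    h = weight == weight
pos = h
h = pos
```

3

Transformed code:
factor = factor - 36 * h
pos = []
for e in weight:
    if factor <= weight < 37:
        pos.append(e > e)
for h in factor:
    h = h + factor % weight
if weight != 20:
    h = weight == weight
pos = h
h = pos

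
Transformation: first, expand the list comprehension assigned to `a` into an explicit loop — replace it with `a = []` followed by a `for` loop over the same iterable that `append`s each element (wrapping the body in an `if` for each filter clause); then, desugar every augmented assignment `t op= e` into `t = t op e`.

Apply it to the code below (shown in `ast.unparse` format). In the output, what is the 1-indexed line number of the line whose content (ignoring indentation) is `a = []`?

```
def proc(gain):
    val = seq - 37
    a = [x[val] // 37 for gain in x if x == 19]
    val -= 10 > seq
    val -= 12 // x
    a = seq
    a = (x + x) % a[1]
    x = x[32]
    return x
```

3

Transformed code:
def proc(gain):
    val = seq - 37
    a = []
    for gain in x:
        if x == 19:
            a.append(x[val] // 37)
    val = val - (10 > seq)
    val = val - 12 // x
    a = seq
    a = (x + x) % a[1]
    x = x[32]
    return x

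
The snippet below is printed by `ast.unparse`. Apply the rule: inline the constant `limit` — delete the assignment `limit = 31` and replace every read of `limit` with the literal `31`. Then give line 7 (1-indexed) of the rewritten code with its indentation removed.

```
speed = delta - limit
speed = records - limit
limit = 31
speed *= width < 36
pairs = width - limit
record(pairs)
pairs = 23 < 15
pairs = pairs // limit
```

pairs = pairs // 31

Transformed code:
speed = delta - 31
speed = records - 31
speed *= width < 36
pairs = width - 31
record(pairs)
pairs = 23 < 15
pairs = pairs // 31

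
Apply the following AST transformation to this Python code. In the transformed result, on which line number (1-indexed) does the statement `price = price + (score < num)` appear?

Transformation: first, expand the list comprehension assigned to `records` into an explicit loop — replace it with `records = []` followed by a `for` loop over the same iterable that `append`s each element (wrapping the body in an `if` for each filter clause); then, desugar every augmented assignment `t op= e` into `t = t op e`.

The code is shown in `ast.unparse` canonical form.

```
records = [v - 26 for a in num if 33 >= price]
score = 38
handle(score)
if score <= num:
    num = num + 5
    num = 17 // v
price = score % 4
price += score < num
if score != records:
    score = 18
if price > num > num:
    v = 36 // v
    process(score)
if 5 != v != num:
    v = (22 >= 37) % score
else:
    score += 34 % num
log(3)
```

Transformed code:
records = []
for a in num:
    if 33 >= price:
        records.append(v - 26)
score = 38
handle(score)
if score <= num:
    num = num + 5
    num = 17 // v
price = score % 4
price = price + (score < num)
if score != records:
    score = 18
if price > num > num:
    v = 36 // v
    process(score)
if 5 != v != num:
    v = (22 >= 37) % score
else:
    score = score + 34 % num
log(3)

11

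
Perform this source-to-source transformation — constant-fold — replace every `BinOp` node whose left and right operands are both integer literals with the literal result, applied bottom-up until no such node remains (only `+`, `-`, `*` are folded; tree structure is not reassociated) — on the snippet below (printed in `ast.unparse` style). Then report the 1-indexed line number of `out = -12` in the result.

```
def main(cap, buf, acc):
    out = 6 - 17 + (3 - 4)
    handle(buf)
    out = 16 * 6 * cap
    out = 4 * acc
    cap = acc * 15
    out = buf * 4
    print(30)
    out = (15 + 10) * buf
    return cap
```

Transformed code:
def main(cap, buf, acc):
    out = -12
    handle(buf)
    out = 96 * cap
    out = 4 * acc
    cap = acc * 15
    out = buf * 4
    print(30)
    out = 25 * buf
    return cap

2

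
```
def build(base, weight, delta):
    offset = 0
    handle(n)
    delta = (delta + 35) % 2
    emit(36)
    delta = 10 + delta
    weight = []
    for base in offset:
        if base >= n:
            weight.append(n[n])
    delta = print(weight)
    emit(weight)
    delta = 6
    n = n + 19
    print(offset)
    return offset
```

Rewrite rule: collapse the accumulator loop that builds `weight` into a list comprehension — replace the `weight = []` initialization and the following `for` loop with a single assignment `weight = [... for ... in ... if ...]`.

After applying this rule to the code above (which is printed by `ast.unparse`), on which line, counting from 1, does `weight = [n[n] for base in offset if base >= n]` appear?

7

Transformed code:
def build(base, weight, delta):
    offset = 0
    handle(n)
    delta = (delta + 35) % 2
    emit(36)
    delta = 10 + delta
    weight = [n[n] for base in offset if base >= n]
    delta = print(weight)
    emit(weight)
    delta = 6
    n = n + 19
    print(offset)
    return offset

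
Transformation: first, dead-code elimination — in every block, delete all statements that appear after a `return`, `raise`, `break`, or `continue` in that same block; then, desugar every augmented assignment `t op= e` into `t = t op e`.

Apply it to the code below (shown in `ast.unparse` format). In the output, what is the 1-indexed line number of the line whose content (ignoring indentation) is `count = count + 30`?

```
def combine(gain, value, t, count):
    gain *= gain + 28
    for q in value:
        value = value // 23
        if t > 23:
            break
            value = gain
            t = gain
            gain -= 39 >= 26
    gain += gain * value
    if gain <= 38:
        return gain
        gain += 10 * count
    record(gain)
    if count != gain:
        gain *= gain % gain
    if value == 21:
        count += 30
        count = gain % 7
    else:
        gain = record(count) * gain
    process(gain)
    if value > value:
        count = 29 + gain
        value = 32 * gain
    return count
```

14

Transformed code:
def combine(gain, value, t, count):
    gain = gain * (gain + 28)
    for q in value:
        value = value // 23
        if t > 23:
            break
    gain = gain + gain * value
    if gain <= 38:
        return gain
    record(gain)
    if count != gain:
        gain = gain * (gain % gain)
    if value == 21:
        count = count + 30
        count = gain % 7
    else:
        gain = record(count) * gain
    process(gain)
    if value > value:
        count = 29 + gain
        value = 32 * gain
    return count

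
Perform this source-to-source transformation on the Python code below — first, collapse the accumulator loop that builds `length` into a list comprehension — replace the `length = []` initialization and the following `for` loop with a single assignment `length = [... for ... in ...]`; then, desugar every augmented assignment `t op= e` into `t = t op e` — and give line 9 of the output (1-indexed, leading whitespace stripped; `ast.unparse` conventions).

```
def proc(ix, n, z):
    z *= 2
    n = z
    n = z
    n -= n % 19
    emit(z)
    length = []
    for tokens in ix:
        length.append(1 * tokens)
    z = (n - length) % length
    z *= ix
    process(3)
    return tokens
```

z = z * ix

Transformed code:
def proc(ix, n, z):
    z = z * 2
    n = z
    n = z
    n = n - n % 19
    emit(z)
    length = [1 * tokens for tokens in ix]
    z = (n - length) % length
    z = z * ix
    process(3)
    return tokens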